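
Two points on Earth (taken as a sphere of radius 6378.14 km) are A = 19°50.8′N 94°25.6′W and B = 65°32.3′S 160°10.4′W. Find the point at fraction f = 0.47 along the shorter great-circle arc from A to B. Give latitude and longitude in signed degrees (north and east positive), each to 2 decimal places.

-23.23°, -111.92°

The central angle between A and B is δ = 1.7204 rad.
With f = 0.47, the slerp weights are sin((1−f)δ)/sin δ = 0.7995 and sin(fδ)/sin δ = 0.7315.
Weighted sum of the unit vectors: (0.7995)·(-0.0726,-0.9378,0.3395) + (0.7315)·(-0.3895,-0.1404,-0.9102) = (-0.3430, -0.8525, -0.3944).
Converting back: φ = atan2(z, √(x²+y²)) = -23.23°, λ = atan2(y, x) = -111.92°.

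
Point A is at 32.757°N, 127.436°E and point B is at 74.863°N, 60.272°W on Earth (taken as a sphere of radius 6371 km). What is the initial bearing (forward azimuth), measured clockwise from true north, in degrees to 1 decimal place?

2.1°

Δλ = 172.292° = 3.0071 rad.
y = sin Δλ · cos φ₂ = (0.1341)(0.2611) = 0.0350
x = cos φ₁ sin φ₂ − sin φ₁ cos φ₂ cos Δλ = (0.8410)(0.9653) − (0.5411)(0.2611)(-0.9910) = 0.9518
θ = atan2(y, x) = 2.11°, so the bearing is 2.1°.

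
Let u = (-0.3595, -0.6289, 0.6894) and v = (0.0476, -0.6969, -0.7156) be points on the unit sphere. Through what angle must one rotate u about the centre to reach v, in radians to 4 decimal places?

u·v = -0.0722; |u| = 1.0000, |v| = 1.0000.
cos θ = (u·v)/(|u||v|) = -0.0722, so θ = 1.6430 rad.

1.6430 rad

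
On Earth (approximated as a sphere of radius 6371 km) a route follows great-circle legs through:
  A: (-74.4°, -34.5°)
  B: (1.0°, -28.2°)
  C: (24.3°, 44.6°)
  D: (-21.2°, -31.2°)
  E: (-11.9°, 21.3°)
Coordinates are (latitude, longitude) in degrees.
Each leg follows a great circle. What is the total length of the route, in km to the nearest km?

31910 km

Leg A→B: central angle 1.3177 rad, distance 8394.8 km.
Leg B→C: central angle 1.2905 rad, distance 8221.7 km.
Leg C→D: central angle 1.5111 rad, distance 9627.4 km.
Leg D→E: central angle 0.8893 rad, distance 5665.9 km.
Total: 8394.8 + 8221.7 + 9627.4 + 5665.9 ≈ 31910 km.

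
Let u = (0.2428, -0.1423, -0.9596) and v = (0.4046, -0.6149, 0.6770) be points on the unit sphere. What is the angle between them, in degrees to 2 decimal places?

117.64°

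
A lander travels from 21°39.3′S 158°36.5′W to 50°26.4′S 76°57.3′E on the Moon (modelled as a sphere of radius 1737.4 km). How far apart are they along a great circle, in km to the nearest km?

2816 km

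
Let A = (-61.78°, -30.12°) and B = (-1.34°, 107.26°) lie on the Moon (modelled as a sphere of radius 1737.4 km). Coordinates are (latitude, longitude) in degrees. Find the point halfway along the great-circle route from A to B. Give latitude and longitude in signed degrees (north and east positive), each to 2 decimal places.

Central angle δ = 1.9042 rad. Interpolating on the sphere with fraction f = 0.5:
P = [sin((1−f)δ)·A + sin(fδ)·B] / sin δ = 0.8621·A + 0.8621·B in Cartesian coordinates,
giving P = (0.0969, 0.6185, -0.7798), i.e. latitude -51.24°, longitude 81.10°.

-51.24°, 81.10°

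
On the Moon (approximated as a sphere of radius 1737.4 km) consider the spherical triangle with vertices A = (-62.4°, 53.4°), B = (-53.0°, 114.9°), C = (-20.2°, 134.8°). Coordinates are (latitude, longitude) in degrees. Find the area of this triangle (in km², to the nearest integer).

176673 km²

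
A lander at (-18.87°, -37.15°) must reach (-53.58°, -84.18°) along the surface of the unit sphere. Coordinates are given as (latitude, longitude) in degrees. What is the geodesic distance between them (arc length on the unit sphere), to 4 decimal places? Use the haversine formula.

Let φ₁ = -0.3293 rad, φ₂ = -0.9351 rad, and Δλ = -0.8208 rad.
Haversine: a = sin²(Δφ/2) + cos φ₁ cos φ₂ sin²(Δλ/2) = 0.0890 + (0.9463)(0.5937)(0.1592) = 0.17841.
Central angle c = 2·arcsin(√a) = 0.87215 rad.
On the unit sphere the arc length equals the central angle: 0.8722.

0.8722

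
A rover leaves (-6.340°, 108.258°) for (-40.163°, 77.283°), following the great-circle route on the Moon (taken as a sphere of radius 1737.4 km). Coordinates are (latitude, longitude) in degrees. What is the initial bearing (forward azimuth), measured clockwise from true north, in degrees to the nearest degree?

215°

Δλ = -30.975° = -0.5406 rad.
y = sin Δλ · cos φ₂ = (-0.5147)(0.7642) = -0.3933
x = cos φ₁ sin φ₂ − sin φ₁ cos φ₂ cos Δλ = (0.9939)(-0.6450) − (-0.1104)(0.7642)(0.8574) = -0.5687
θ = atan2(y, x) = -145.33°; adding 360° gives 215°.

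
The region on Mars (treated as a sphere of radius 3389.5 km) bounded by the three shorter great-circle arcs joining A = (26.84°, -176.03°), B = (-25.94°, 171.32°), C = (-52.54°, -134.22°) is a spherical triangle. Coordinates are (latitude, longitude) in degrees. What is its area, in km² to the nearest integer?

4912870 km²

Side lengths (central angles): a = 0.8431, b = 1.5247, c = 0.9454 rad; semiperimeter s = 1.6566.
By l'Huilier's theorem, tan(E/4) = √[tan(s/2) tan((s−a)/2) tan((s−b)/2) tan((s−c)/2)], giving spherical excess E = 0.4276 rad.
Area = E·R² = 0.4276 × (3389.5)² ≈ 4912870 km².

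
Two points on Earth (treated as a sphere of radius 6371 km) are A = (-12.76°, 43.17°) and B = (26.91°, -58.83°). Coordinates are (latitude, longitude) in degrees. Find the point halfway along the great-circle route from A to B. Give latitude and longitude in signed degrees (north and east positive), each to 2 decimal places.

11.14°, -4.67°

The central angle between A and B is δ = 1.8554 rad.
With f = 0.5, the slerp weights are sin((1−f)δ)/sin δ = 0.8338 and sin(fδ)/sin δ = 0.8338.
Weighted sum of the unit vectors: (0.8338)·(0.7113,0.6673,-0.2209) + (0.8338)·(0.4615,-0.7630,0.4526) = (0.9779, -0.0798, 0.1932).
Converting back: φ = atan2(z, √(x²+y²)) = 11.14°, λ = atan2(y, x) = -4.67°.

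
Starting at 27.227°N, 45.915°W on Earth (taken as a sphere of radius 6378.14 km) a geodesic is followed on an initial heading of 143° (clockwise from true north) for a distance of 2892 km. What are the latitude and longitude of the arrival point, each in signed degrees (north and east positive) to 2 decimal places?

5.75°, -30.55°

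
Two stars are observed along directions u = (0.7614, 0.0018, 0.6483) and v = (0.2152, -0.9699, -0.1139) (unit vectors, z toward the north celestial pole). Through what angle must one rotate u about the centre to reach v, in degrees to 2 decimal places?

u·v = 0.0883; |u| = 1.0000, |v| = 1.0000.
cos θ = (u·v)/(|u||v|) = 0.0883, so θ = 84.94°.

84.94°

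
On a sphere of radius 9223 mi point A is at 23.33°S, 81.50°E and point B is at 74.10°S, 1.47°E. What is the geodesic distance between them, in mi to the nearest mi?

10445 mi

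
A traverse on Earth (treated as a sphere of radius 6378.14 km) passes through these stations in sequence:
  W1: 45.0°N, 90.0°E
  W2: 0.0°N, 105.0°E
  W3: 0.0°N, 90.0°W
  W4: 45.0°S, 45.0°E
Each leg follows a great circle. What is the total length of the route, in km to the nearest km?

Leg W1→W2: central angle 0.8189 rad, distance 5223.2 km.
Leg W2→W3: central angle 2.8798 rad, distance 18367.7 km.
Leg W3→W4: central angle 2.0944 rad, distance 13358.3 km.
Total: 5223.2 + 18367.7 + 13358.3 ≈ 36949 km.

36949 km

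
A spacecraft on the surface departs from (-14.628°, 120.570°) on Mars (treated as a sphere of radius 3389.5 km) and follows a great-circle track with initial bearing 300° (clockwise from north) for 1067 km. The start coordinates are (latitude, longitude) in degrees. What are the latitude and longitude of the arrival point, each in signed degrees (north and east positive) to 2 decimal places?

-5.18°, 104.95°

Angular distance δ = d/R = 1067/3389.5 = 0.31480 rad; initial bearing θ = 5.2360 rad.
sin φ₂ = sin φ₁ cos δ + cos φ₁ sin δ cos θ = (-0.2525)(0.9509) + (0.9676)(0.3096)(0.5000) = -0.0903, so φ₂ = -5.18°.
Δλ = atan2(sin θ sin δ cos φ₁, cos δ − sin φ₁ sin φ₂) = atan2(-0.2594, 0.9280) = -15.619°.
λ₂ = 120.570° − 15.619° = 104.95°.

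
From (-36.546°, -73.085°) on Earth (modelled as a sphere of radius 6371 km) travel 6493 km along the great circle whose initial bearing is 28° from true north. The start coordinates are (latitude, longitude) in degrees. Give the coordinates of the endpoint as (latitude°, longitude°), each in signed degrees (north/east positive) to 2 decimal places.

16.98°, -48.37°

Angular distance δ = d/R = 6493/6371 = 1.01915 rad; initial bearing θ = 0.4887 rad.
sin φ₂ = sin φ₁ cos δ + cos φ₁ sin δ cos θ = (-0.5955)(0.5241) + (0.8034)(0.8517)(0.8829) = 0.2920, so φ₂ = 16.98°.
Δλ = atan2(sin θ sin δ cos φ₁, cos δ − sin φ₁ sin φ₂) = atan2(0.3212, 0.6980) = 24.712°.
λ₂ = -73.085° + 24.712° = -48.37°.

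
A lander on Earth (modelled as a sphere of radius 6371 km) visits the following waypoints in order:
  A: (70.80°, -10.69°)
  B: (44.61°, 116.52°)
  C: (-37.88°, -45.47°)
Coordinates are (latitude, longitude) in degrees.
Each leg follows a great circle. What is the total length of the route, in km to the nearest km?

24850 km

Leg A→B: central angle 1.0220 rad, distance 6511.4 km.
Leg B→C: central angle 2.8785 rad, distance 18338.6 km.
Total: 6511.4 + 18338.6 ≈ 24850 km.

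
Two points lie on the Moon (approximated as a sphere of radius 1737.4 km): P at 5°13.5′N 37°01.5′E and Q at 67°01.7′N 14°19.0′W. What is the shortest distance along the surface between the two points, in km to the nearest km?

2151 km

In radians: φ₁ = 0.0912, φ₂ = 1.1699, Δλ = -51.342° = -0.8961 rad.
Haversine: a = sin²(Δφ/2) + cos φ₁ cos φ₂ sin²(Δλ/2) = 0.2638 + (0.9958)(0.3903)(0.1877) = 0.33669.
Central angle c = 2·arcsin(√a) = 1.23806 rad.
Distance = R·c = 1737.4 × 1.2381 ≈ 2151 km.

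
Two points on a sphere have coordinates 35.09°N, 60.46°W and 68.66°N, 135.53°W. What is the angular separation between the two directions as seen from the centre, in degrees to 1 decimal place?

With latitudes φ₁ = 35.090°, φ₂ = 68.660° and longitude difference Δλ = -75.070°:
Haversine: a = sin²(Δφ/2) + cos φ₁ cos φ₂ sin²(Δλ/2) = 0.0834 + (0.8183)(0.3639)(0.3712) = 0.19392.
Central angle c = 2·arcsin(√a) = 0.91200 rad.
So the angular separation is 52.3°.

52.3°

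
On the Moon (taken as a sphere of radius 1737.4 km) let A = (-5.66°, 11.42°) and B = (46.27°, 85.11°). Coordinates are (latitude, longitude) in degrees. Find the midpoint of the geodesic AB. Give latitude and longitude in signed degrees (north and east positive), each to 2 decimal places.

24.62°, 40.58°

The central angle between A and B is δ = 1.4486 rad.
With f = 0.5, the slerp weights are sin((1−f)δ)/sin δ = 0.6676 and sin(fδ)/sin δ = 0.6676.
Weighted sum of the unit vectors: (0.6676)·(0.9754,0.1970,-0.0986) + (0.6676)·(0.0589,0.6887,0.7226) = (0.6905, 0.5913, 0.4166).
Converting back: φ = atan2(z, √(x²+y²)) = 24.62°, λ = atan2(y, x) = 40.58°.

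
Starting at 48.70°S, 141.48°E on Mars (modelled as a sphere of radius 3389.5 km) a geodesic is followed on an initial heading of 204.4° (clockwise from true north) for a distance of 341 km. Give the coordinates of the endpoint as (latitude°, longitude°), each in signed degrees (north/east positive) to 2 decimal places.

-53.88°, 137.44°

Angular distance δ = d/R = 341/3389.5 = 0.10060 rad; initial bearing θ = 3.5675 rad.
sin φ₂ = sin φ₁ cos δ + cos φ₁ sin δ cos θ = (-0.7513)(0.9949) + (0.6600)(0.1004)(-0.9107) = -0.8078, so φ₂ = -53.88°.
Δλ = atan2(sin θ sin δ cos φ₁, cos δ − sin φ₁ sin φ₂) = atan2(-0.0274, 0.3880) = -4.037°.
λ₂ = 141.480° − 4.037° = 137.44°.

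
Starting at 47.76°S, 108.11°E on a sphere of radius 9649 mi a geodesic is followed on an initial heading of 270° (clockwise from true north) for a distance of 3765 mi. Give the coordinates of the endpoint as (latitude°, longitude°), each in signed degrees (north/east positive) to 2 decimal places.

Angular distance δ = d/R = 3765/9649 = 0.39020 rad; initial bearing θ = 4.7124 rad.
sin φ₂ = sin φ₁ cos δ + cos φ₁ sin δ cos θ = (-0.7403)(0.9248) + (0.6722)(0.3804)(-0.0000) = -0.6847, so φ₂ = -43.21°.
Δλ = atan2(sin θ sin δ cos φ₁, cos δ − sin φ₁ sin φ₂) = atan2(-0.2557, 0.4179) = -31.459°.
λ₂ = 108.110° − 31.459° = 76.65°.

-43.21°, 76.65°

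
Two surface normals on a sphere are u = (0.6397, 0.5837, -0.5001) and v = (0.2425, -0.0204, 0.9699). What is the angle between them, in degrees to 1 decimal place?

110.0°

u·v = -0.3418; |u| = 1.0000, |v| = 1.0000.
cos θ = (u·v)/(|u||v|) = -0.3418, so θ = 110.0°.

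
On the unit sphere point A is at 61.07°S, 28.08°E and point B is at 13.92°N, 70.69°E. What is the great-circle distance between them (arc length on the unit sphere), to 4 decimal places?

Let φ₁ = -1.0659 rad, φ₂ = 0.2429 rad, and Δλ = 0.7437 rad.
cos c = sin φ₁ sin φ₂ + cos φ₁ cos φ₂ cos Δλ = (-0.8752)(0.2406) + (0.4837)(0.9706)(0.7360) = 0.13502,
so c = arccos(0.13502) = 1.43536 rad.
On the unit sphere the arc length equals the central angle: 1.4354.

1.4354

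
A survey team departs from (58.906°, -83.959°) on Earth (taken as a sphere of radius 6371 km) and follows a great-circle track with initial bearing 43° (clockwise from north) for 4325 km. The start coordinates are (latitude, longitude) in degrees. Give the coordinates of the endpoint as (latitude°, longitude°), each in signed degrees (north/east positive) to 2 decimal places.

Angular distance δ = d/R = 4325/6371 = 0.67886 rad; initial bearing θ = 0.7505 rad.
sin φ₂ = sin φ₁ cos δ + cos φ₁ sin δ cos θ = (0.8563)(0.7783) + (0.5164)(0.6279)(0.7314) = 0.9036, so φ₂ = 64.64°.
Δλ = atan2(sin θ sin δ cos φ₁, cos δ − sin φ₁ sin φ₂) = atan2(0.2212, 0.0045) = 88.836°.
λ₂ = -83.959° + 88.836° = 4.88°.

64.64°, 4.88°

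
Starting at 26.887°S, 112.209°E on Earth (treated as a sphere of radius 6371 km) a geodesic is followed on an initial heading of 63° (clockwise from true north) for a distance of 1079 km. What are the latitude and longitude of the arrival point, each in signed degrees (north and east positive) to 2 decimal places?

Angular distance δ = d/R = 1079/6371 = 0.16936 rad; initial bearing θ = 1.0996 rad.
sin φ₂ = sin φ₁ cos δ + cos φ₁ sin δ cos θ = (-0.4522)(0.9857) + (0.8919)(0.1686)(0.4540) = -0.3775, so φ₂ = -22.18°.
Δλ = atan2(sin θ sin δ cos φ₁, cos δ − sin φ₁ sin φ₂) = atan2(0.1339, 0.8150) = 9.334°.
λ₂ = 112.209° + 9.334° = 121.54°.

-22.18°, 121.54°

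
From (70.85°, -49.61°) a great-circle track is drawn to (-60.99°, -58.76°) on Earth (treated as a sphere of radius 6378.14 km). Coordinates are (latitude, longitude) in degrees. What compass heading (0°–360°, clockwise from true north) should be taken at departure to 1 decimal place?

With φ₁ = 1.2366, φ₂ = -1.0645, Δλ = -0.1597 rad, the forward-azimuth formula gives
θ = atan2( sin Δλ cos φ₂ , cos φ₁ sin φ₂ − sin φ₁ cos φ₂ cos Δλ ) = atan2(-0.0771, -0.7392) = -174.04°.
Adding 360° brings this into [0°, 360°): 186.0°.

186.0°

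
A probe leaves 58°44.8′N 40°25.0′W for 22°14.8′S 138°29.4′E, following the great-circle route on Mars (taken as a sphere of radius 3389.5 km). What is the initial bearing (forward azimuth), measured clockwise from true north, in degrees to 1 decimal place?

1.7°

With φ₁ = 1.0253, φ₂ = -0.3883, Δλ = 3.1225 rad, the forward-azimuth formula gives
θ = atan2( sin Δλ cos φ₂ , cos φ₁ sin φ₂ − sin φ₁ cos φ₂ cos Δλ ) = atan2(0.0177, 0.5947) = 1.70°.
So the initial bearing is 1.7°.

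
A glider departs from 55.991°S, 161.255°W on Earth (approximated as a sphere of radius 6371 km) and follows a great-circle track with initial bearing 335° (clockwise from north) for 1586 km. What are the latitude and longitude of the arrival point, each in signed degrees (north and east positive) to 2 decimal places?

Angular distance δ = d/R = 1586/6371 = 0.24894 rad; initial bearing θ = 5.8469 rad.
sin φ₂ = sin φ₁ cos δ + cos φ₁ sin δ cos θ = (-0.8289)(0.9692) + (0.5593)(0.2464)(0.9063) = -0.6785, so φ₂ = -42.73°.
Δλ = atan2(sin θ sin δ cos φ₁, cos δ − sin φ₁ sin φ₂) = atan2(-0.0582, 0.4067) = -8.149°.
λ₂ = -161.255° − 8.149° = -169.40°.

-42.73°, -169.40°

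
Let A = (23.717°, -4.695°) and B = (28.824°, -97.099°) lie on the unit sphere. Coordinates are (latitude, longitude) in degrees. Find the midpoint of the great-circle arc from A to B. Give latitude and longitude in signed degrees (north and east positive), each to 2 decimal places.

Central angle δ = 1.4098 rad. Interpolating on the sphere with fraction f = 0.5:
P = [sin((1−f)δ)·A + sin(fδ)·B] / sin δ = 0.6565·A + 0.6565·B in Cartesian coordinates,
giving P = (0.5279, -0.6199, 0.5805), i.e. latitude 35.49°, longitude -49.58°.

35.49°, -49.58°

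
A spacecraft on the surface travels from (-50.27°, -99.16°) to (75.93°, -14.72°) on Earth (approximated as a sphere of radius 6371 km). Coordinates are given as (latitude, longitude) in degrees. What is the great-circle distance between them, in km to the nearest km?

15230 km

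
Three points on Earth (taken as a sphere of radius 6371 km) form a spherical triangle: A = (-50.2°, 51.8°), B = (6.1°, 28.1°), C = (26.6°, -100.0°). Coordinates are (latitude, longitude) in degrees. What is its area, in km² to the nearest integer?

101211817 km²

Side lengths (central angles): a = 2.0956, b = 2.5838, c = 1.0459 rad; semiperimeter s = 2.8626.
By l'Huilier's theorem, tan(E/4) = √[tan(s/2) tan((s−a)/2) tan((s−b)/2) tan((s−c)/2)], giving spherical excess E = 2.4935 rad.
Area = E·R² = 2.4935 × (6371)² ≈ 101211817 km².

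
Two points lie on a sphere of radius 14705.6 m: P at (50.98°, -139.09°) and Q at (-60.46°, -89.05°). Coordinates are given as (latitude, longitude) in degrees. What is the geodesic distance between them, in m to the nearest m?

30405 m

Let φ₁ = 0.8898 rad, φ₂ = -1.0552 rad, and Δλ = 0.8734 rad.
cos c = sin φ₁ sin φ₂ + cos φ₁ cos φ₂ cos Δλ = (0.7769)(-0.8700) + (0.6296)(0.4930)(0.6423) = -0.47657,
so c = arccos(-0.47657) = 2.06755 rad.
Distance = R·c = 14705.6 × 2.0676 ≈ 30405 m.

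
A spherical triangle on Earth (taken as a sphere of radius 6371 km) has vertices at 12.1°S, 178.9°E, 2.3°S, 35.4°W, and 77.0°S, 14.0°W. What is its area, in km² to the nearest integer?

72902841 km²

Side lengths (central angles): a = 1.3198, b = 1.5810, c = 2.4959 rad; semiperimeter s = 2.6983.
By l'Huilier's theorem, tan(E/4) = √[tan(s/2) tan((s−a)/2) tan((s−b)/2) tan((s−c)/2)], giving spherical excess E = 1.7961 rad.
Area = E·R² = 1.7961 × (6371)² ≈ 72902841 km².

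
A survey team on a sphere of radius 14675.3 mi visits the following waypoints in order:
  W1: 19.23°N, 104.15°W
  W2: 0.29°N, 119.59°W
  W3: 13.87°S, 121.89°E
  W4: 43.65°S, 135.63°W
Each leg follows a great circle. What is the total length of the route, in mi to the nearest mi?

59207 mi

Leg W1→W2: central angle 0.4232 rad, distance 6210.5 mi.
Leg W2→W3: central angle 2.0541 rad, distance 30145.3 mi.
Leg W3→W4: central angle 1.5571 rad, distance 22851.4 mi.
Total: 6210.5 + 30145.3 + 22851.4 ≈ 59207 mi.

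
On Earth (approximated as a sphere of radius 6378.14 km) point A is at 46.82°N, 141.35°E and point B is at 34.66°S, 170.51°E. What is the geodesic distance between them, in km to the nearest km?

9528 km

In radians: φ₁ = 0.8172, φ₂ = -0.6049, Δλ = 29.160° = 0.5089 rad.
cos c = sin φ₁ sin φ₂ + cos φ₁ cos φ₂ cos Δλ = (0.7292)(-0.5687) + (0.6843)(0.8225)(0.8733) = 0.07682,
so c = arccos(0.07682) = 1.49390 rad.
Distance = R·c = 6378.14 × 1.4939 ≈ 9528 km.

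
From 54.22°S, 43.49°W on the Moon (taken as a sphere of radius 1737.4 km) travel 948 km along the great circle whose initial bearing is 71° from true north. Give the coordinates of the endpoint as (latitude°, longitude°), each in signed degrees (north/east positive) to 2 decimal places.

-36.49°, -5.88°

Angular distance δ = d/R = 948/1737.4 = 0.54564 rad; initial bearing θ = 1.2392 rad.
sin φ₂ = sin φ₁ cos δ + cos φ₁ sin δ cos θ = (-0.8113)(0.8548) + (0.5847)(0.5190)(0.3256) = -0.5947, so φ₂ = -36.49°.
Δλ = atan2(sin θ sin δ cos φ₁, cos δ − sin φ₁ sin φ₂) = atan2(0.2869, 0.3723) = 37.614°.
λ₂ = -43.490° + 37.614° = -5.88°.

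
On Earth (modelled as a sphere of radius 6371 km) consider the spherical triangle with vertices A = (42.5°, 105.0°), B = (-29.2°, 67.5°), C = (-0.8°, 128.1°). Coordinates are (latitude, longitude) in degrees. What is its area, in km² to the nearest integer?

22837290 km²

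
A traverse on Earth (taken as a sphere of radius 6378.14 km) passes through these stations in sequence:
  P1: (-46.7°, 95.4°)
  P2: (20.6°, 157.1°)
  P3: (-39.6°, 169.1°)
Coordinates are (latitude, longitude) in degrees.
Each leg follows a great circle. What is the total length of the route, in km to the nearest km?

16527 km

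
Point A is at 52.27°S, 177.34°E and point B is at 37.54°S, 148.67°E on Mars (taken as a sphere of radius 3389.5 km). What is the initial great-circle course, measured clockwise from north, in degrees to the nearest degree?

295°

Δλ = -28.670° = -0.5004 rad.
y = sin Δλ · cos φ₂ = (-0.4798)(0.7929) = -0.3804
x = cos φ₁ sin φ₂ − sin φ₁ cos φ₂ cos Δλ = (0.6119)(-0.6093) − (-0.7909)(0.7929)(0.8774) = 0.1774
θ = atan2(y, x) = -65.00°; adding 360° gives 295°.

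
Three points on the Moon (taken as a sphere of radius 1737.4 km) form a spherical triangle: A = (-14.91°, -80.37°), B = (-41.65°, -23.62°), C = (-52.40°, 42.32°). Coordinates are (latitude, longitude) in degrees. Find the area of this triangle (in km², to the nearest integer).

710005 km²

Side lengths (central angles): a = 0.7779, b = 1.6856, c = 0.9681 rad; semiperimeter s = 1.7158.
By l'Huilier's theorem, tan(E/4) = √[tan(s/2) tan((s−a)/2) tan((s−b)/2) tan((s−c)/2)], giving spherical excess E = 0.2352 rad.
Area = E·R² = 0.2352 × (1737.4)² ≈ 710005 km².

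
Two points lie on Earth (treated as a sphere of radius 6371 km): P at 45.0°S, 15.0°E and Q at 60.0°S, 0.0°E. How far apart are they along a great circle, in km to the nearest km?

1942 km

With latitudes φ₁ = -45.000°, φ₂ = -60.000° and longitude difference Δλ = -15.000°:
Haversine: a = sin²(Δφ/2) + cos φ₁ cos φ₂ sin²(Δλ/2) = 0.0170 + (0.7071)(0.5000)(0.0170) = 0.02306.
Central angle c = 2·arcsin(√a) = 0.30489 rad.
Distance = R·c = 6371 × 0.3049 ≈ 1942 km.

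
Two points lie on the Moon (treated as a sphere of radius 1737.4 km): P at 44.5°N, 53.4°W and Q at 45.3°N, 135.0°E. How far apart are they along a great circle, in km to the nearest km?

2726 km

With latitudes φ₁ = 44.500°, φ₂ = 45.300° and longitude difference Δλ = -171.600°:
cos c = sin φ₁ sin φ₂ + cos φ₁ cos φ₂ cos Δλ = (0.7009)(0.7108) + (0.7133)(0.7034)(-0.9893) = 0.00189,
so c = arccos(0.00189) = 1.56890 rad.
Distance = R·c = 1737.4 × 1.5689 ≈ 2726 km.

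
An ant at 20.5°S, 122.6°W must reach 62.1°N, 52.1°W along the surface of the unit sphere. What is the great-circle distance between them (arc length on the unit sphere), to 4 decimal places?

1.7347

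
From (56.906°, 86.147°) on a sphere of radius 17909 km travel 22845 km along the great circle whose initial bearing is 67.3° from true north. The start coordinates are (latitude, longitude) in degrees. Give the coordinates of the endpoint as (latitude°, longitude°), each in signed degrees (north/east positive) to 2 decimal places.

26.44°, -174.18°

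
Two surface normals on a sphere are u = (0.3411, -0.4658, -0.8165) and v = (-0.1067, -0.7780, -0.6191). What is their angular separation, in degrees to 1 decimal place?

33.7°

u·v = 0.8315; |u| = 1.0000, |v| = 1.0000.
cos θ = (u·v)/(|u||v|) = 0.8315, so θ = 33.7°.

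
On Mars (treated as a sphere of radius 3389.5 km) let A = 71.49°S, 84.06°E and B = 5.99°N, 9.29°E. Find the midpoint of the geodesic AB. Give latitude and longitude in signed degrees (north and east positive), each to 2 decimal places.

The central angle between A and B is δ = 1.5868 rad.
With f = 0.5, the slerp weights are sin((1−f)δ)/sin δ = 0.7128 and sin(fδ)/sin δ = 0.7128.
Weighted sum of the unit vectors: (0.7128)·(0.0329,0.3158,-0.9483) + (0.7128)·(0.9815,0.1606,0.1044) = (0.7231, 0.3395, -0.6016).
Converting back: φ = atan2(z, √(x²+y²)) = -36.98°, λ = atan2(y, x) = 25.15°.

-36.98°, 25.15°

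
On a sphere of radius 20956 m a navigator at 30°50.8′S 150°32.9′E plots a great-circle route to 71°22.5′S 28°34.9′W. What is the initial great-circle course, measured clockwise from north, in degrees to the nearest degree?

180°

With φ₁ = -0.5384, φ₂ = -1.2457, Δλ = -3.1264 rad, the forward-azimuth formula gives
θ = atan2( sin Δλ cos φ₂ , cos φ₁ sin φ₂ − sin φ₁ cos φ₂ cos Δλ ) = atan2(-0.0048, -0.9773) = -179.72°.
Adding 360° brings this into [0°, 360°): 180°.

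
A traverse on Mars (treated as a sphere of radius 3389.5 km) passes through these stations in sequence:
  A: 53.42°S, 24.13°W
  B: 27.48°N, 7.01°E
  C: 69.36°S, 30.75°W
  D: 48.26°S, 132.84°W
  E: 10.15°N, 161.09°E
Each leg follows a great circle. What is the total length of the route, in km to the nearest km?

Leg A→B: central angle 1.4887 rad, distance 5046.0 km.
Leg B→C: central angle 1.7564 rad, distance 5953.5 km.
Leg C→D: central angle 0.8644 rad, distance 2929.7 km.
Leg D→E: central angle 1.4361 rad, distance 4867.6 km.
Total: 5046.0 + 5953.5 + 2929.7 + 4867.6 ≈ 18797 km.

18797 km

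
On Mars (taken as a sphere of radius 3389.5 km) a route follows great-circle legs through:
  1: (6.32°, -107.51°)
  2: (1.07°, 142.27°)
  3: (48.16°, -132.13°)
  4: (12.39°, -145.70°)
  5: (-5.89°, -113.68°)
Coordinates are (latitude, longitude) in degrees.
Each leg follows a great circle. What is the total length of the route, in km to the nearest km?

Leg 1→2: central angle 1.9192 rad, distance 6505.2 km.
Leg 2→3: central angle 1.5057 rad, distance 5103.5 km.
Leg 3→4: central angle 0.6548 rad, distance 2219.4 km.
Leg 4→5: central angle 0.6406 rad, distance 2171.4 km.
Total: 6505.2 + 5103.5 + 2219.4 + 2171.4 ≈ 15999 km.

15999 km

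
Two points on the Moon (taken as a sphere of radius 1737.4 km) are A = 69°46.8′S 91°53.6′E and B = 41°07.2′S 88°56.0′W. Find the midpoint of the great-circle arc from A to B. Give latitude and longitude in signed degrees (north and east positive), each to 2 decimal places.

-75.67°, -89.63°

The central angle between A and B is δ = 1.2060 rad.
With f = 0.5, the slerp weights are sin((1−f)δ)/sin δ = 0.6071 and sin(fδ)/sin δ = 0.6071.
Weighted sum of the unit vectors: (0.6071)·(-0.0114,0.3454,-0.9384) + (0.6071)·(0.0140,-0.7532,-0.6576) = (0.0016, -0.2475, -0.9689).
Converting back: φ = atan2(z, √(x²+y²)) = -75.67°, λ = atan2(y, x) = -89.63°.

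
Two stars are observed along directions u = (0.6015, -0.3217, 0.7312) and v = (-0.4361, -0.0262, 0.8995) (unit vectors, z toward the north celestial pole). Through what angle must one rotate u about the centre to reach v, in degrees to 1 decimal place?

66.2°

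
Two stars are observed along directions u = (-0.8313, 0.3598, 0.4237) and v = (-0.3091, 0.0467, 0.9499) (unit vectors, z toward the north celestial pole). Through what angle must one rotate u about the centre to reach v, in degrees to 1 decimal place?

47.5°

u·v = 0.6762; |u| = 1.0000, |v| = 1.0000.
cos θ = (u·v)/(|u||v|) = 0.6762, so θ = 47.5°.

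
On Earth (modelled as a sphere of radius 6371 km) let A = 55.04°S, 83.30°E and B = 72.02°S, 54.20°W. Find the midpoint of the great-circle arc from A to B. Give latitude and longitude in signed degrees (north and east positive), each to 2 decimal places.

The central angle between A and B is δ = 0.8644 rad.
With f = 0.5, the slerp weights are sin((1−f)δ)/sin δ = 0.5506 and sin(fδ)/sin δ = 0.5506.
Weighted sum of the unit vectors: (0.5506)·(0.0669,0.5691,-0.8196) + (0.5506)·(0.1806,-0.2504,-0.9512) = (0.1362, 0.1755, -0.9750).
Converting back: φ = atan2(z, √(x²+y²)) = -77.16°, λ = atan2(y, x) = 52.18°.

-77.16°, 52.18°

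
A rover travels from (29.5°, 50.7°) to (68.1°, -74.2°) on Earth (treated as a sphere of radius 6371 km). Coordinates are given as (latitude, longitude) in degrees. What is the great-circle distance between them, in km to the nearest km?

8258 km

With latitudes φ₁ = 29.500°, φ₂ = 68.100° and longitude difference Δλ = -124.900°:
cos c = sin φ₁ sin φ₂ + cos φ₁ cos φ₂ cos Δλ = (0.4924)(0.9278) + (0.8704)(0.3730)(-0.5721) = 0.27115,
so c = arccos(0.27115) = 1.29621 rad.
Distance = R·c = 6371 × 1.2962 ≈ 8258 km.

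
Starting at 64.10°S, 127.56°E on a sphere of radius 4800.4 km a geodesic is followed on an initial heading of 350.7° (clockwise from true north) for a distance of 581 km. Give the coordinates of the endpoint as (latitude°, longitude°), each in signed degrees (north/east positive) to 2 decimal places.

-57.24°, 125.49°

Angular distance δ = d/R = 581/4800.4 = 0.12103 rad; initial bearing θ = 6.1209 rad.
sin φ₂ = sin φ₁ cos δ + cos φ₁ sin δ cos θ = (-0.8996)(0.9927) + (0.4368)(0.1207)(0.9869) = -0.8409, so φ₂ = -57.24°.
Δλ = atan2(sin θ sin δ cos φ₁, cos δ − sin φ₁ sin φ₂) = atan2(-0.0085, 0.2362) = -2.066°.
λ₂ = 127.560° − 2.066° = 125.49°.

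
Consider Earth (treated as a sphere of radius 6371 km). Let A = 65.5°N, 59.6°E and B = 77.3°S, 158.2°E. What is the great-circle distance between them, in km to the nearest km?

17161 km

Let φ₁ = 1.1432 rad, φ₂ = -1.3491 rad, and Δλ = 1.7209 rad.
Haversine: a = sin²(Δφ/2) + cos φ₁ cos φ₂ sin²(Δλ/2) = 0.8983 + (0.4147)(0.2198)(0.5748) = 0.95067.
Central angle c = 2·arcsin(√a) = 2.69363 rad.
Distance = R·c = 6371 × 2.6936 ≈ 17161 km.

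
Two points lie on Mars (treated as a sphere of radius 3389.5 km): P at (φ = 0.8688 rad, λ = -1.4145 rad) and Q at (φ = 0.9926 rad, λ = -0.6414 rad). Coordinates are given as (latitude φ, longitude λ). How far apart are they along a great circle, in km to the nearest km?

1590 km

In radians: φ₁ = 0.8688, φ₂ = 0.9926, Δλ = 44.295° = 0.7731 rad.
cos c = sin φ₁ sin φ₂ + cos φ₁ cos φ₂ cos Δλ = (0.7636)(0.8374) + (0.6457)(0.5465)(0.7157) = 0.89203,
so c = arccos(0.89203) = 0.46897 rad.
Distance = R·c = 3389.5 × 0.4690 ≈ 1590 km.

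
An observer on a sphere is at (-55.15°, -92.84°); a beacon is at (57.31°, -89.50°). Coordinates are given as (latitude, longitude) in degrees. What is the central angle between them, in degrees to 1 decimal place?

112.5°

In radians: φ₁ = -0.9625, φ₂ = 1.0002, Δλ = 3.340° = 0.0583 rad.
Haversine: a = sin²(Δφ/2) + cos φ₁ cos φ₂ sin²(Δλ/2) = 0.6910 + (0.5714)(0.5401)(0.0008) = 0.69128.
Central angle c = 2·arcsin(√a) = 1.96336 rad.
So the angular separation is 112.5°.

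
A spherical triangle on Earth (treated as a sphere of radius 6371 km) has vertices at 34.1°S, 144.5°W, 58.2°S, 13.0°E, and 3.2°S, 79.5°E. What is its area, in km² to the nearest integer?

Side lengths (central angles): a = 1.3106, b = 2.1693, c = 1.4974 rad; semiperimeter s = 2.4887.
By l'Huilier's theorem, tan(E/4) = √[tan(s/2) tan((s−a)/2) tan((s−b)/2) tan((s−c)/2)], giving spherical excess E = 1.5718 rad.
Area = E·R² = 1.5718 × (6371)² ≈ 63799697 km².

63799697 km²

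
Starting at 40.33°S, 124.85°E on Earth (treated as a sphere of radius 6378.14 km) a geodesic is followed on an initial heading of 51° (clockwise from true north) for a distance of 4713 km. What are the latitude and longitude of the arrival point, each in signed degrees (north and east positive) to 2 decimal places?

-8.93°, 156.84°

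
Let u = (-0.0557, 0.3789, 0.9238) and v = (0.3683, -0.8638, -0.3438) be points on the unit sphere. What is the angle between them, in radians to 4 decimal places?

2.2988 rad

u·v = -0.6654; |u| = 1.0000, |v| = 1.0000.
cos θ = (u·v)/(|u||v|) = -0.6654, so θ = 2.2988 rad.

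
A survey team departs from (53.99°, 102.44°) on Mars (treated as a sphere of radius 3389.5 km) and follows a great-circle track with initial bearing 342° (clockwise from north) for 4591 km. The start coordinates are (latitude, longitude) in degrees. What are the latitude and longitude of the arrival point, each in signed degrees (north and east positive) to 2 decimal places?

46.03°, -51.79°

Angular distance δ = d/R = 4591/3389.5 = 1.35448 rad; initial bearing θ = 5.9690 rad.
sin φ₂ = sin φ₁ cos δ + cos φ₁ sin δ cos θ = (0.8089)(0.2146) + (0.5879)(0.9767)(0.9511) = 0.7197, so φ₂ = 46.03°.
Δλ = atan2(sin θ sin δ cos φ₁, cos δ − sin φ₁ sin φ₂) = atan2(-0.1774, -0.3676) = -154.231°.
λ₂ = 102.440° − 154.231° = -51.79°.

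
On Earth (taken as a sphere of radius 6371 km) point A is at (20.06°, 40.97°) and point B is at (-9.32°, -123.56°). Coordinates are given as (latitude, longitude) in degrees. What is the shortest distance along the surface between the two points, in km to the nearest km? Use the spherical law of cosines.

17970 km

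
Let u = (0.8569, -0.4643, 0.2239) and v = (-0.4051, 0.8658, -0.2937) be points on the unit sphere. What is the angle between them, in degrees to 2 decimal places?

144.58°

u·v = -0.8149; |u| = 1.0000, |v| = 1.0000.
cos θ = (u·v)/(|u||v|) = -0.8149, so θ = 144.58°.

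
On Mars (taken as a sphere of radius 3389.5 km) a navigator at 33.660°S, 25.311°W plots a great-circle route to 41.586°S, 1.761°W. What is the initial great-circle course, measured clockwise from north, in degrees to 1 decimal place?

120.0°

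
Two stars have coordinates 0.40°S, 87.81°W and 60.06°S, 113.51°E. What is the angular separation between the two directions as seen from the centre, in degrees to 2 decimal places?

117.31°

With latitudes φ₁ = -0.400°, φ₂ = -60.060° and longitude difference Δλ = -158.680°:
cos c = sin φ₁ sin φ₂ + cos φ₁ cos φ₂ cos Δλ = (-0.0070)(-0.8665) + (1.0000)(0.4991)(-0.9316) = -0.45888,
so c = arccos(-0.45888) = 2.04753 rad.
So the angular separation is 117.31°.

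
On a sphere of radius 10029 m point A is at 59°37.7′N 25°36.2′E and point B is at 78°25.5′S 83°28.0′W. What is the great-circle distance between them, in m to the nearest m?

With latitudes φ₁ = 59.628°, φ₂ = -78.425° and longitude difference Δλ = -109.070°:
cos c = sin φ₁ sin φ₂ + cos φ₁ cos φ₂ cos Δλ = (0.8628)(-0.9797) + (0.5056)(0.2007)(-0.3267) = -0.87836,
so c = arccos(-0.87836) = 2.64322 rad.
Distance = R·c = 10029 × 2.6432 ≈ 26509 m.

26509 m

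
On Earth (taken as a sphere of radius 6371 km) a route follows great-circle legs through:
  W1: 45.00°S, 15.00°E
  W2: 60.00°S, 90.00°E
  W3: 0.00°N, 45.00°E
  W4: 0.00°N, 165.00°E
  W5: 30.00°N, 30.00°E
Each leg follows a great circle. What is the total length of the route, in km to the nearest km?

40288 km

Leg W1→W2: central angle 0.7900 rad, distance 5032.8 km.
Leg W2→W3: central angle 1.2094 rad, distance 7705.3 km.
Leg W3→W4: central angle 2.0944 rad, distance 13343.4 km.
Leg W4→W5: central angle 2.2299 rad, distance 14206.4 km.
Total: 5032.8 + 7705.3 + 13343.4 + 14206.4 ≈ 40288 km.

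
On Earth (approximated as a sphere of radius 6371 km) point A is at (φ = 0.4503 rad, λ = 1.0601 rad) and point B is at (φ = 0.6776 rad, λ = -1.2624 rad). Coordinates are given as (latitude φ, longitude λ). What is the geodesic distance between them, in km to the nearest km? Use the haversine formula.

11330 km

Let φ₁ = 0.4503 rad, φ₂ = 0.6776 rad, and Δλ = -2.3225 rad.
Haversine: a = sin²(Δφ/2) + cos φ₁ cos φ₂ sin²(Δλ/2) = 0.0129 + (0.9003)(0.7791)(0.8414) = 0.60306.
Central angle c = 2·arcsin(√a) = 1.77841 rad.
Distance = R·c = 6371 × 1.7784 ≈ 11330 km.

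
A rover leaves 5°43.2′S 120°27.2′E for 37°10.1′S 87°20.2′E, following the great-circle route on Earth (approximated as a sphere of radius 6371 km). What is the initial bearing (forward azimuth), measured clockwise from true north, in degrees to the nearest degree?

219°

With φ₁ = -0.0998, φ₂ = -0.6487, Δλ = -0.5780 rad, the forward-azimuth formula gives
θ = atan2( sin Δλ cos φ₂ , cos φ₁ sin φ₂ − sin φ₁ cos φ₂ cos Δλ ) = atan2(-0.4354, -0.5346) = -140.84°.
Adding 360° brings this into [0°, 360°): 219°.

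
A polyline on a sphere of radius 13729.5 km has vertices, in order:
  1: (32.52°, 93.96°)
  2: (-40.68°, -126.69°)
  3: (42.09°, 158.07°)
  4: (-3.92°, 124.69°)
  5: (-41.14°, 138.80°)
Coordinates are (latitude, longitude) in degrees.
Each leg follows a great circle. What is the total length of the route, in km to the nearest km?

Leg 1→2: central angle 2.5600 rad, distance 35147.2 km.
Leg 2→3: central angle 1.8687 rad, distance 25656.7 km.
Leg 3→4: central angle 0.9614 rad, distance 13199.0 km.
Leg 4→5: central angle 0.6862 rad, distance 9421.4 km.
Total: 35147.2 + 25656.7 + 13199.0 + 9421.4 ≈ 83424 km.

83424 km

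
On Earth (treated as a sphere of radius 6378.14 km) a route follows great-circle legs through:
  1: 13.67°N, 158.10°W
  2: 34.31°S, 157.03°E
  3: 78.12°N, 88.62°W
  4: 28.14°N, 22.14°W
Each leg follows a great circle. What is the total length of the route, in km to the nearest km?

Leg 1→2: central angle 1.1201 rad, distance 7144.1 km.
Leg 2→3: central angle 2.2417 rad, distance 14298.0 km.
Leg 3→4: central angle 1.0075 rad, distance 6426.0 km.
Total: 7144.1 + 14298.0 + 6426.0 ≈ 27868 km.

27868 km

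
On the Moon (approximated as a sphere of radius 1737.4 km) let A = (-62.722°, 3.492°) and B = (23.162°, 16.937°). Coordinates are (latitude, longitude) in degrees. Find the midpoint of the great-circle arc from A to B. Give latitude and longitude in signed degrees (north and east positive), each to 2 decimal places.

The central angle between A and B is δ = 1.5105 rad.
With f = 0.5, the slerp weights are sin((1−f)δ)/sin δ = 0.6867 and sin(fδ)/sin δ = 0.6867.
Weighted sum of the unit vectors: (0.6867)·(0.4575,0.0279,-0.8888) + (0.6867)·(0.8795,0.2678,0.3933) = (0.9181, 0.2031, -0.3402).
Converting back: φ = atan2(z, √(x²+y²)) = -19.89°, λ = atan2(y, x) = 12.47°.

-19.89°, 12.47°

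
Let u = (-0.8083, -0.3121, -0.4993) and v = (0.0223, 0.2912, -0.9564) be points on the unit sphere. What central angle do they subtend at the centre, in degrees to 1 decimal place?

u·v = 0.3686; |u| = 1.0000, |v| = 1.0000.
cos θ = (u·v)/(|u||v|) = 0.3686, so θ = 68.4°.

68.4°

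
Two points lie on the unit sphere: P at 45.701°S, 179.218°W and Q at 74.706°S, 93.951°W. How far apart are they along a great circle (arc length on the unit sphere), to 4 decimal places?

0.7876

With latitudes φ₁ = -45.701°, φ₂ = -74.706° and longitude difference Δλ = 85.267°:
cos c = sin φ₁ sin φ₂ + cos φ₁ cos φ₂ cos Δλ = (-0.7157)(-0.9646) + (0.6984)(0.2638)(0.0825) = 0.70556,
so c = arccos(0.70556) = 0.78759 rad.
On the unit sphere the arc length equals the central angle: 0.7876.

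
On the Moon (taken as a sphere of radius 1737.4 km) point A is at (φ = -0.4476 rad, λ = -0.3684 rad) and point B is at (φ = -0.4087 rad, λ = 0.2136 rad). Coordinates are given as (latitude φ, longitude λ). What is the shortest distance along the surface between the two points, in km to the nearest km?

Let φ₁ = -0.4476 rad, φ₂ = -0.4087 rad, and Δλ = 0.5820 rad.
Haversine: a = sin²(Δφ/2) + cos φ₁ cos φ₂ sin²(Δλ/2) = 0.0004 + (0.9015)(0.9176)(0.0823) = 0.06847.
Central angle c = 2·arcsin(√a) = 0.52952 rad.
Distance = R·c = 1737.4 × 0.5295 ≈ 920 km.

920 km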